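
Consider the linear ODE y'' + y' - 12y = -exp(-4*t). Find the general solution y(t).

y = C1*exp(3*t) + C2*exp(-4*t) + t*exp(-4*t)/7

Characteristic equation r² + r - 12 = 0 factors as (r - 3)(r + 4) = 0, so r = 3, -4.
Hence y_h = C1*exp(3*t) + C2*exp(-4*t).
Since exp(-4*t) solves the homogeneous equation (r = -4 is a root of multiplicity 1), multiply the trial by t. Try y_p = A*t*exp(-4*t). Substituting into the equation and dividing by exp(-4*t) gives A = 1/7, so y_p = t*exp(-4*t)/7.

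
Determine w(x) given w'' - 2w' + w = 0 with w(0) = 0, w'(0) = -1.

Characteristic equation r² - 2r + 1 = 0 has discriminant (-2)² - 4·(1) = 0, so r = 1 is a repeated root.
Hence w_h = (C1 + C2*x)*exp(x).
Apply the initial conditions: w(0) = C1 = 0 and w'(0) = C1 + C2 = -1. Solving gives C1 = 0, C2 = -1.

w = -x*exp(x)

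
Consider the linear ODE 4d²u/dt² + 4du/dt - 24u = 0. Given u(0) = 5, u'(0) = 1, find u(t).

Divide through by 4: u'' + u' - 6u = 0.
Characteristic equation r² + r - 6 = 0 factors as (r + 3)(r - 2) = 0, so r = -3, 2.
Hence u_h = C1*exp(-3*t) + C2*exp(2*t).
Apply the initial conditions: u(0) = C1 + C2 = 5 and u'(0) = -3*C1 + 2*C2 = 1. Solving gives C1 = 9/5, C2 = 16/5.

u = 9*exp(-3*t)/5 + 16*exp(2*t)/5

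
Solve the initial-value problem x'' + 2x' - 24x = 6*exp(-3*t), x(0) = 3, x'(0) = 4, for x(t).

Characteristic equation r² + 2r - 24 = 0 factors as (r - 4)(r + 6) = 0, so r = 4, -6.
Hence x_h = C1*exp(4*t) + C2*exp(-6*t).
Try x_p = A*exp(-3*t). Substituting into the equation and dividing by exp(-3*t) gives A = -2/7, so x_p = -2*exp(-3*t)/7.
General solution: x = -2*exp(-3*t)/7 + C1*exp(4*t) + C2*exp(-6*t).
Apply the initial conditions: x(0) = -2/7 + C1 + C2 = 3 and x'(0) = 6/7 - 6*C2 + 4*C1 = 4. Solving gives C1 = 16/7, C2 = 1.

x = -2*exp(-3*t)/7 + 16*exp(4*t)/7 + exp(-6*t)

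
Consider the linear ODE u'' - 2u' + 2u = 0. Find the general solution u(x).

Characteristic equation r² - 2r + 2 = 0 has discriminant (-2)² - 4·(2) = -4 < 0, so r = 1 ± i.
Hence u_h = C1*cos(x)*exp(x) + C2*exp(x)*sin(x).

u = C1*cos(x)*exp(x) + C2*exp(x)*sin(x)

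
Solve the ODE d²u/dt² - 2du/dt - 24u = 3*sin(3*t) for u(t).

Characteristic equation r² - 2r - 24 = 0 factors as (r - 6)(r + 4) = 0, so r = 6, -4.
Hence u_h = C1*exp(6*t) + C2*exp(-4*t).
Try u_p = A*cos(3*t) + B*sin(3*t). Substituting and equating the coefficients of cos(3t) and sin(3t) gives A = 2/125, B = -11/125, so u_p = -11*sin(3*t)/125 + 2*cos(3*t)/125.

u = -11*sin(3*t)/125 + 2*cos(3*t)/125 + C1*exp(6*t) + C2*exp(-4*t)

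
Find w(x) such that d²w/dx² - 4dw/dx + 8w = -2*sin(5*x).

Characteristic equation r² - 4r + 8 = 0 has discriminant (-4)² - 4·(8) = -16 < 0, so r = 2 ± 2i.
Hence w_h = C1*cos(2*x)*exp(2*x) + C2*exp(2*x)*sin(2*x).
Try w_p = A*cos(5*x) + B*sin(5*x). Substituting and equating the coefficients of cos(5x) and sin(5x) gives A = -40/689, B = 34/689, so w_p = -40*cos(5*x)/689 + 34*sin(5*x)/689.

w = -40*cos(5*x)/689 + 34*sin(5*x)/689 + C1*cos(2*x)*exp(2*x) + C2*exp(2*x)*sin(2*x)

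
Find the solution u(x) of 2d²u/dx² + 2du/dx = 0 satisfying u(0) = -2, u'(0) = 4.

Divide through by 2: u'' + u' = 0.
Characteristic equation r² + r = 0 factors as (r + 1)r = 0, so r = -1, 0.
Hence u_h = C1*exp(-x) + C2.
Apply the initial conditions: u(0) = C1 + C2 = -2 and u'(0) = -C1 = 4. Solving gives C1 = -4, C2 = 2.

u = 2 - 4*exp(-x)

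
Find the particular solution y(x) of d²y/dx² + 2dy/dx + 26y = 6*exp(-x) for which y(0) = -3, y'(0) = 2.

y = 6*exp(-x)/25 - 81*cos(5*x)*exp(-x)/25 - exp(-x)*sin(5*x)/5

Characteristic equation r² + 2r + 26 = 0 has discriminant (2)² - 4·(26) = -100 < 0, so r = -1 ± 5i.
Hence y_h = C1*cos(5*x)*exp(-x) + C2*exp(-x)*sin(5*x).
Try y_p = A*exp(-x). Substituting into the equation and dividing by exp(-x) gives A = 6/25, so y_p = 6*exp(-x)/25.
General solution: y = 6*exp(-x)/25 + C1*cos(5*x)*exp(-x) + C2*exp(-x)*sin(5*x).
Apply the initial conditions: y(0) = 6/25 + C1 = -3 and y'(0) = -6/25 - C1 + 5*C2 = 2. Solving gives C1 = -81/25, C2 = -1/5.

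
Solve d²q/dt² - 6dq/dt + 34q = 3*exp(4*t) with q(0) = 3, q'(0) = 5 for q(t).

Characteristic equation r² - 6r + 34 = 0 has discriminant (-6)² - 4·(34) = -100 < 0, so r = 3 ± 5i.
Hence q_h = C1*cos(5*t)*exp(3*t) + C2*exp(3*t)*sin(5*t).
Try q_p = A*exp(4*t). Substituting into the equation and dividing by exp(4*t) gives A = 3/26, so q_p = 3*exp(4*t)/26.
General solution: q = 3*exp(4*t)/26 + C1*cos(5*t)*exp(3*t) + C2*exp(3*t)*sin(5*t).
Apply the initial conditions: q(0) = 3/26 + C1 = 3 and q'(0) = 6/13 + 3*C1 + 5*C2 = 5. Solving gives C1 = 75/26, C2 = -107/130.

q = 3*exp(4*t)/26 - 107*exp(3*t)*sin(5*t)/130 + 75*cos(5*t)*exp(3*t)/26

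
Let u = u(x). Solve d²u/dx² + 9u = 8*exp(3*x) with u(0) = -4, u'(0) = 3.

Characteristic equation r² + 9 = 0 has discriminant (0)² - 4·(9) = -36 < 0, so r = ± 3i.
Hence u_h = C1*cos(3*x) + C2*sin(3*x).
Try u_p = A*exp(3*x). Substituting into the equation and dividing by exp(3*x) gives A = 4/9, so u_p = 4*exp(3*x)/9.
General solution: u = 4*exp(3*x)/9 + C1*cos(3*x) + C2*sin(3*x).
Apply the initial conditions: u(0) = 4/9 + C1 = -4 and u'(0) = 4/3 + 3*C2 = 3. Solving gives C1 = -40/9, C2 = 5/9.

u = -40*cos(3*x)/9 + 4*exp(3*x)/9 + 5*sin(3*x)/9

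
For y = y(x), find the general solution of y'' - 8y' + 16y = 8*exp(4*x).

y = C1*exp(4*x) + 4*x**2*exp(4*x) + C2*x*exp(4*x)

Characteristic equation r² - 8r + 16 = 0 has discriminant (-8)² - 4·(16) = 0, so r = 4 is a repeated root.
Hence y_h = (C1 + C2*x)*exp(4*x).
Since exp(4*x) solves the homogeneous equation (r = 4 is a root of multiplicity 2), multiply the trial by x^2. Try y_p = A*x^2*exp(4*x). Substituting into the equation and dividing by exp(4*x) gives A = 4, so y_p = 4*x^2*exp(4*x).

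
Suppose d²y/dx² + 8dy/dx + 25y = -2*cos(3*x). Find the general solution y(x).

y = -3*sin(3*x)/52 - cos(3*x)/26 + C1*cos(3*x)*exp(-4*x) + C2*exp(-4*x)*sin(3*x)

Characteristic equation r² + 8r + 25 = 0 has discriminant (8)² - 4·(25) = -36 < 0, so r = -4 ± 3i.
Hence y_h = C1*cos(3*x)*exp(-4*x) + C2*exp(-4*x)*sin(3*x).
Try y_p = A*cos(3*x) + B*sin(3*x). Substituting and equating the coefficients of cos(3x) and sin(3x) gives A = -1/26, B = -3/52, so y_p = -3*sin(3*x)/52 - cos(3*x)/26.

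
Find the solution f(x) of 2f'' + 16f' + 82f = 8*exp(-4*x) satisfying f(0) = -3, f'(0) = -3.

f = 4*exp(-4*x)/25 - 3*exp(-4*x)*sin(5*x) - 79*cos(5*x)*exp(-4*x)/25

Divide through by 2: f'' + 8f' + 41f = 4*exp(-4*x).
Characteristic equation r² + 8r + 41 = 0 has discriminant (8)² - 4·(41) = -100 < 0, so r = -4 ± 5i.
Hence f_h = C1*cos(5*x)*exp(-4*x) + C2*exp(-4*x)*sin(5*x).
Try f_p = A*exp(-4*x). Substituting into the equation and dividing by exp(-4*x) gives A = 4/25, so f_p = 4*exp(-4*x)/25.
General solution: f = 4*exp(-4*x)/25 + C1*cos(5*x)*exp(-4*x) + C2*exp(-4*x)*sin(5*x).
Apply the initial conditions: f(0) = 4/25 + C1 = -3 and f'(0) = -16/25 - 4*C1 + 5*C2 = -3. Solving gives C1 = -79/25, C2 = -3.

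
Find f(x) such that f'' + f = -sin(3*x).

f = sin(3*x)/8 + C1*cos(x) + C2*sin(x)

Characteristic equation r² + 1 = 0 has discriminant (0)² - 4·(1) = -4 < 0, so r = ± i.
Hence f_h = C1*cos(x) + C2*sin(x).
Try f_p = A*cos(3*x) + B*sin(3*x). Substituting and equating the coefficients of cos(3x) and sin(3x) gives A = 0, B = 1/8, so f_p = sin(3*x)/8.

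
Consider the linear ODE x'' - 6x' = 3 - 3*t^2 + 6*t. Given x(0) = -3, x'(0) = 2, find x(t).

Characteristic equation r² - 6r = 0 factors as (r - 6)r = 0, so r = 6, 0.
Hence x_h = C1*exp(6*t) + C2.
Since 0 is a characteristic root (multiplicity 1), multiply the polynomial trial by t: try x_p = t*(A0 + A1*t + A2*t^2). Substituting and matching coefficients of each power of t gives A0 = -23/36, A1 = -5/12, A2 = 1/6, so x_p = -23*t/36 - 5*t^2/12 + t^3/6.
General solution: x = C2 - 23*t/36 - 5*t^2/12 + t^3/6 + C1*exp(6*t).
Apply the initial conditions: x(0) = C1 + C2 = -3 and x'(0) = -23/36 + 6*C1 = 2. Solving gives C1 = 95/216, C2 = -743/216.

x = -743/216 - 23*t/36 - 5*t**2/12 + t**3/6 + 95*exp(6*t)/216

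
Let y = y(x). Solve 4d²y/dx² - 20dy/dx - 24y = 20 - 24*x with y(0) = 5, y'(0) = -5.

Divide through by 4: y'' - 5y' - 6y = 5 - 6*x.
Characteristic equation r² - 5r - 6 = 0 factors as (r + 1)(r - 6) = 0, so r = -1, 6.
Hence y_h = C1*exp(-x) + C2*exp(6*x).
For the particular solution try y_p = A0 + A1*x. Substituting and matching coefficients of each power of x gives A0 = -5/3, A1 = 1, so y_p = -5/3 + x.
General solution: y = -5/3 + x + C1*exp(-x) + C2*exp(6*x).
Apply the initial conditions: y(0) = -5/3 + C1 + C2 = 5 and y'(0) = 1 - C1 + 6*C2 = -5. Solving gives C1 = 46/7, C2 = 2/21.

y = -5/3 + x + 2*exp(6*x)/21 + 46*exp(-x)/7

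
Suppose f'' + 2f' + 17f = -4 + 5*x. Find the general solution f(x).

f = -78/289 + 5*x/17 + C1*cos(4*x)*exp(-x) + C2*exp(-x)*sin(4*x)

Characteristic equation r² + 2r + 17 = 0 has discriminant (2)² - 4·(17) = -64 < 0, so r = -1 ± 4i.
Hence f_h = C1*cos(4*x)*exp(-x) + C2*exp(-x)*sin(4*x).
For the particular solution try f_p = A0 + A1*x. Substituting and matching coefficients of each power of x gives A0 = -78/289, A1 = 5/17, so f_p = -78/289 + 5*x/17.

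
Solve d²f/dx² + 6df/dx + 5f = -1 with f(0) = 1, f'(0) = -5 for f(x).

Characteristic equation r² + 6r + 5 = 0 factors as (r + 5)(r + 1) = 0, so r = -5, -1.
Hence f_h = C1*exp(-5*x) + C2*exp(-x).
For the particular solution try f_p = A0. Substituting and matching coefficients of each power of x gives A0 = -1/5, so f_p = -1/5.
General solution: f = -1/5 + C1*exp(-5*x) + C2*exp(-x).
Apply the initial conditions: f(0) = -1/5 + C1 + C2 = 1 and f'(0) = -C2 - 5*C1 = -5. Solving gives C1 = 19/20, C2 = 1/4.

f = -1/5 + exp(-x)/4 + 19*exp(-5*x)/20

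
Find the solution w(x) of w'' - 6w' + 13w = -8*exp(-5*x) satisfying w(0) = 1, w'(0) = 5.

w = -2*exp(-5*x)/17 + 9*exp(3*x)*sin(2*x)/17 + 19*cos(2*x)*exp(3*x)/17

Characteristic equation r² - 6r + 13 = 0 has discriminant (-6)² - 4·(13) = -16 < 0, so r = 3 ± 2i.
Hence w_h = C1*cos(2*x)*exp(3*x) + C2*exp(3*x)*sin(2*x).
Try w_p = A*exp(-5*x). Substituting into the equation and dividing by exp(-5*x) gives A = -2/17, so w_p = -2*exp(-5*x)/17.
General solution: w = -2*exp(-5*x)/17 + C1*cos(2*x)*exp(3*x) + C2*exp(3*x)*sin(2*x).
Apply the initial conditions: w(0) = -2/17 + C1 = 1 and w'(0) = 10/17 + 2*C2 + 3*C1 = 5. Solving gives C1 = 19/17, C2 = 9/17.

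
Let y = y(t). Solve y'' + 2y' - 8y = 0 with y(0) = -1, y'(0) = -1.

Characteristic equation r² + 2r - 8 = 0 factors as (r + 4)(r - 2) = 0, so r = -4, 2.
Hence y_h = C1*exp(-4*t) + C2*exp(2*t).
Apply the initial conditions: y(0) = C1 + C2 = -1 and y'(0) = -4*C1 + 2*C2 = -1. Solving gives C1 = -1/6, C2 = -5/6.

y = -5*exp(2*t)/6 - exp(-4*t)/6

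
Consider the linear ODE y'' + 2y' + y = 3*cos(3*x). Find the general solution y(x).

Characteristic equation r² + 2r + 1 = 0 has discriminant (2)² - 4·(1) = 0, so r = -1 is a repeated root.
Hence y_h = (C1 + C2*x)*exp(-x).
Try y_p = A*cos(3*x) + B*sin(3*x). Substituting and equating the coefficients of cos(3x) and sin(3x) gives A = -6/25, B = 9/50, so y_p = -6*cos(3*x)/25 + 9*sin(3*x)/50.

y = -6*cos(3*x)/25 + 9*sin(3*x)/50 + C1*exp(-x) + C2*x*exp(-x)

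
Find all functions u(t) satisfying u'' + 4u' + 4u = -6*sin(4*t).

u = 6*cos(4*t)/25 + 9*sin(4*t)/50 + C1*exp(-2*t) + C2*t*exp(-2*t)

Characteristic equation r² + 4r + 4 = 0 has discriminant (4)² - 4·(4) = 0, so r = -2 is a repeated root.
Hence u_h = (C1 + C2*t)*exp(-2*t).
Try u_p = A*cos(4*t) + B*sin(4*t). Substituting and equating the coefficients of cos(4t) and sin(4t) gives A = 6/25, B = 9/50, so u_p = 6*cos(4*t)/25 + 9*sin(4*t)/50.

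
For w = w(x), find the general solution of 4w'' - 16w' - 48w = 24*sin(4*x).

w = -21*sin(4*x)/130 + 6*cos(4*x)/65 + C1*exp(-2*x) + C2*exp(6*x)

Divide through by 4: w'' - 4w' - 12w = 6*sin(4*x).
Characteristic equation r² - 4r - 12 = 0 factors as (r + 2)(r - 6) = 0, so r = -2, 6.
Hence w_h = C1*exp(-2*x) + C2*exp(6*x).
Try w_p = A*cos(4*x) + B*sin(4*x). Substituting and equating the coefficients of cos(4x) and sin(4x) gives A = 6/65, B = -21/130, so w_p = -21*sin(4*x)/130 + 6*cos(4*x)/65.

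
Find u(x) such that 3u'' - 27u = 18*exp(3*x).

u = C1*exp(3*x) + C2*exp(-3*x) + x*exp(3*x)

Divide through by 3: u'' - 9u = 6*exp(3*x).
Characteristic equation r² - 9 = 0 factors as (r - 3)(r + 3) = 0, so r = 3, -3.
Hence u_h = C1*exp(3*x) + C2*exp(-3*x).
Since exp(3*x) solves the homogeneous equation (r = 3 is a root of multiplicity 1), multiply the trial by x. Try u_p = A*x*exp(3*x). Substituting into the equation and dividing by exp(3*x) gives A = 1, so u_p = x*exp(3*x).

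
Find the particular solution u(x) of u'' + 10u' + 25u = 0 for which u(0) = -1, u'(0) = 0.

Characteristic equation r² + 10r + 25 = 0 has discriminant (10)² - 4·(25) = 0, so r = -5 is a repeated root.
Hence u_h = (C1 + C2*x)*exp(-5*x).
Apply the initial conditions: u(0) = C1 = -1 and u'(0) = C2 - 5*C1 = 0. Solving gives C1 = -1, C2 = -5.

u = -exp(-5*x) - 5*x*exp(-5*x)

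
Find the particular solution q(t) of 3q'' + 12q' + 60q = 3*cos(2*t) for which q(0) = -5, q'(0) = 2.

q = cos(2*t)/20 + sin(2*t)/40 - 163*exp(-2*t)*sin(4*t)/80 - 101*cos(4*t)*exp(-2*t)/20

Divide through by 3: q'' + 4q' + 20q = cos(2*t).
Characteristic equation r² + 4r + 20 = 0 has discriminant (4)² - 4·(20) = -64 < 0, so r = -2 ± 4i.
Hence q_h = C1*cos(4*t)*exp(-2*t) + C2*exp(-2*t)*sin(4*t).
Try q_p = A*cos(2*t) + B*sin(2*t). Substituting and equating the coefficients of cos(2t) and sin(2t) gives A = 1/20, B = 1/40, so q_p = cos(2*t)/20 + sin(2*t)/40.
General solution: q = cos(2*t)/20 + sin(2*t)/40 + C1*cos(4*t)*exp(-2*t) + C2*exp(-2*t)*sin(4*t).
Apply the initial conditions: q(0) = 1/20 + C1 = -5 and q'(0) = 1/20 - 2*C1 + 4*C2 = 2. Solving gives C1 = -101/20, C2 = -163/80.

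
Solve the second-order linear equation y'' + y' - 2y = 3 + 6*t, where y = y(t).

y = -3 - 3*t + C1*exp(t) + C2*exp(-2*t)

Characteristic equation r² + r - 2 = 0 factors as (r - 1)(r + 2) = 0, so r = 1, -2.
Hence y_h = C1*exp(t) + C2*exp(-2*t).
For the particular solution try y_p = A0 + A1*t. Substituting and matching coefficients of each power of t gives A0 = -3, A1 = -3, so y_p = -3 - 3*t.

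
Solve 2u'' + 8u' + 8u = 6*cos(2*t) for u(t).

u = 3*sin(2*t)/8 + C1*exp(-2*t) + C2*t*exp(-2*t)

Divide through by 2: u'' + 4u' + 4u = 3*cos(2*t).
Characteristic equation r² + 4r + 4 = 0 has discriminant (4)² - 4·(4) = 0, so r = -2 is a repeated root.
Hence u_h = (C1 + C2*t)*exp(-2*t).
Try u_p = A*cos(2*t) + B*sin(2*t). Substituting and equating the coefficients of cos(2t) and sin(2t) gives A = 0, B = 3/8, so u_p = 3*sin(2*t)/8.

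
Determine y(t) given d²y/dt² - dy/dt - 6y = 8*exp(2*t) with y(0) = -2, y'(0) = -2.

y = -2*exp(2*t) - 2*exp(-2*t)/5 + 2*exp(3*t)/5

Characteristic equation r² - r - 6 = 0 factors as (r + 2)(r - 3) = 0, so r = -2, 3.
Hence y_h = C1*exp(-2*t) + C2*exp(3*t).
Try y_p = A*exp(2*t). Substituting into the equation and dividing by exp(2*t) gives A = -2, so y_p = -2*exp(2*t).
General solution: y = -2*exp(2*t) + C1*exp(-2*t) + C2*exp(3*t).
Apply the initial conditions: y(0) = -2 + C1 + C2 = -2 and y'(0) = -4 - 2*C1 + 3*C2 = -2. Solving gives C1 = -2/5, C2 = 2/5.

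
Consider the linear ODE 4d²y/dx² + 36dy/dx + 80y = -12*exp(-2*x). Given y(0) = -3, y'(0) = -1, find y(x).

Divide through by 4: y'' + 9y' + 20y = -3*exp(-2*x).
Characteristic equation r² + 9r + 20 = 0 factors as (r + 4)(r + 5) = 0, so r = -4, -5.
Hence y_h = C1*exp(-4*x) + C2*exp(-5*x).
Try y_p = A*exp(-2*x). Substituting into the equation and dividing by exp(-2*x) gives A = -1/2, so y_p = -exp(-2*x)/2.
General solution: y = -exp(-2*x)/2 + C1*exp(-4*x) + C2*exp(-5*x).
Apply the initial conditions: y(0) = -1/2 + C1 + C2 = -3 and y'(0) = 1 - 5*C2 - 4*C1 = -1. Solving gives C1 = -29/2, C2 = 12.

y = 12*exp(-5*x) - 29*exp(-4*x)/2 - exp(-2*x)/2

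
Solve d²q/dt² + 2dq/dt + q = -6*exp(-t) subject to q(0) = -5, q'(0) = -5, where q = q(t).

q = -5*exp(-t) - 10*t*exp(-t) - 3*t**2*exp(-t)

Characteristic equation r² + 2r + 1 = 0 has discriminant (2)² - 4·(1) = 0, so r = -1 is a repeated root.
Hence q_h = (C1 + C2*t)*exp(-t).
Since exp(-t) solves the homogeneous equation (r = -1 is a root of multiplicity 2), multiply the trial by t^2. Try q_p = A*t^2*exp(-t). Substituting into the equation and dividing by exp(-t) gives A = -3, so q_p = -3*t^2*exp(-t).
General solution: q = C1*exp(-t) - 3*t^2*exp(-t) + C2*t*exp(-t).
Apply the initial conditions: q(0) = C1 = -5 and q'(0) = C2 - C1 = -5. Solving gives C1 = -5, C2 = -10.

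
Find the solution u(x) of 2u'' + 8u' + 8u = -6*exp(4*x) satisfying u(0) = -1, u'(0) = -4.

u = -11*exp(-2*x)/12 - exp(4*x)/12 - 11*x*exp(-2*x)/2

Divide through by 2: u'' + 4u' + 4u = -3*exp(4*x).
Characteristic equation r² + 4r + 4 = 0 has discriminant (4)² - 4·(4) = 0, so r = -2 is a repeated root.
Hence u_h = (C1 + C2*x)*exp(-2*x).
Try u_p = A*exp(4*x). Substituting into the equation and dividing by exp(4*x) gives A = -1/12, so u_p = -exp(4*x)/12.
General solution: u = -exp(4*x)/12 + C1*exp(-2*x) + C2*x*exp(-2*x).
Apply the initial conditions: u(0) = -1/12 + C1 = -1 and u'(0) = -1/3 + C2 - 2*C1 = -4. Solving gives C1 = -11/12, C2 = -11/2.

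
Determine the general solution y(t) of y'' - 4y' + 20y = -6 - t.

y = -31/100 - t/20 + C1*cos(4*t)*exp(2*t) + C2*exp(2*t)*sin(4*t)

Characteristic equation r² - 4r + 20 = 0 has discriminant (-4)² - 4·(20) = -64 < 0, so r = 2 ± 4i.
Hence y_h = C1*cos(4*t)*exp(2*t) + C2*exp(2*t)*sin(4*t).
For the particular solution try y_p = A0 + A1*t. Substituting and matching coefficients of each power of t gives A0 = -31/100, A1 = -1/20, so y_p = -31/100 - t/20.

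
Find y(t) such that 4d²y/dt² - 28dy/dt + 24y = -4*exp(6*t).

y = C1*exp(6*t) + C2*exp(t) - t*exp(6*t)/5

Divide through by 4: y'' - 7y' + 6y = -exp(6*t).
Characteristic equation r² - 7r + 6 = 0 factors as (r - 6)(r - 1) = 0, so r = 6, 1.
Hence y_h = C1*exp(6*t) + C2*exp(t).
Since exp(6*t) solves the homogeneous equation (r = 6 is a root of multiplicity 1), multiply the trial by t. Try y_p = A*t*exp(6*t). Substituting into the equation and dividing by exp(6*t) gives A = -1/5, so y_p = -t*exp(6*t)/5.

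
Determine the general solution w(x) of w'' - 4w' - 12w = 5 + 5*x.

Characteristic equation r² - 4r - 12 = 0 factors as (r + 2)(r - 6) = 0, so r = -2, 6.
Hence w_h = C1*exp(-2*x) + C2*exp(6*x).
For the particular solution try w_p = A0 + A1*x. Substituting and matching coefficients of each power of x gives A0 = -5/18, A1 = -5/12, so w_p = -5/18 - 5*x/12.

w = -5/18 - 5*x/12 + C1*exp(-2*x) + C2*exp(6*x)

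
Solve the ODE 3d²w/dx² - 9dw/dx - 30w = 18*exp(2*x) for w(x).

Divide through by 3: w'' - 3w' - 10w = 6*exp(2*x).
Characteristic equation r² - 3r - 10 = 0 factors as (r - 5)(r + 2) = 0, so r = 5, -2.
Hence w_h = C1*exp(5*x) + C2*exp(-2*x).
Try w_p = A*exp(2*x). Substituting into the equation and dividing by exp(2*x) gives A = -1/2, so w_p = -exp(2*x)/2.

w = -exp(2*x)/2 + C1*exp(5*x) + C2*exp(-2*x)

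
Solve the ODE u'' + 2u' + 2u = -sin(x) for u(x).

u = -sin(x)/5 + 2*cos(x)/5 + C1*cos(x)*exp(-x) + C2*exp(-x)*sin(x)

Characteristic equation r² + 2r + 2 = 0 has discriminant (2)² - 4·(2) = -4 < 0, so r = -1 ± i.
Hence u_h = C1*cos(x)*exp(-x) + C2*exp(-x)*sin(x).
Try u_p = A*cos(x) + B*sin(x). Substituting and equating the coefficients of cos(x) and sin(x) gives A = 2/5, B = -1/5, so u_p = -sin(x)/5 + 2*cos(x)/5.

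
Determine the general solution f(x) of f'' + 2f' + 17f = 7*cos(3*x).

f = 14*cos(3*x)/25 + 21*sin(3*x)/50 + C1*cos(4*x)*exp(-x) + C2*exp(-x)*sin(4*x)

Characteristic equation r² + 2r + 17 = 0 has discriminant (2)² - 4·(17) = -64 < 0, so r = -1 ± 4i.
Hence f_h = C1*cos(4*x)*exp(-x) + C2*exp(-x)*sin(4*x).
Try f_p = A*cos(3*x) + B*sin(3*x). Substituting and equating the coefficients of cos(3x) and sin(3x) gives A = 14/25, B = 21/50, so f_p = 14*cos(3*x)/25 + 21*sin(3*x)/50.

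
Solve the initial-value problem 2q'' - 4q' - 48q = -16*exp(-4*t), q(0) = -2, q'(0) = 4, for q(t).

Divide through by 2: q'' - 2q' - 24q = -8*exp(-4*t).
Characteristic equation r² - 2r - 24 = 0 factors as (r - 6)(r + 4) = 0, so r = 6, -4.
Hence q_h = C1*exp(6*t) + C2*exp(-4*t).
Since exp(-4*t) solves the homogeneous equation (r = -4 is a root of multiplicity 1), multiply the trial by t. Try q_p = A*t*exp(-4*t). Substituting into the equation and dividing by exp(-4*t) gives A = 4/5, so q_p = 4*t*exp(-4*t)/5.
General solution: q = C1*exp(6*t) + C2*exp(-4*t) + 4*t*exp(-4*t)/5.
Apply the initial conditions: q(0) = C1 + C2 = -2 and q'(0) = 4/5 - 4*C2 + 6*C1 = 4. Solving gives C1 = -12/25, C2 = -38/25.

q = -38*exp(-4*t)/25 - 12*exp(6*t)/25 + 4*t*exp(-4*t)/5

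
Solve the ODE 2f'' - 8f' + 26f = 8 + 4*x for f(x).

f = 60/169 + 2*x/13 + C1*cos(3*x)*exp(2*x) + C2*exp(2*x)*sin(3*x)

Divide through by 2: f'' - 4f' + 13f = 4 + 2*x.
Characteristic equation r² - 4r + 13 = 0 has discriminant (-4)² - 4·(13) = -36 < 0, so r = 2 ± 3i.
Hence f_h = C1*cos(3*x)*exp(2*x) + C2*exp(2*x)*sin(3*x).
For the particular solution try f_p = A0 + A1*x. Substituting and matching coefficients of each power of x gives A0 = 60/169, A1 = 2/13, so f_p = 60/169 + 2*x/13.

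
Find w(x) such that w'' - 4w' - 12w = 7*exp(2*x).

w = -7*exp(2*x)/16 + C1*exp(-2*x) + C2*exp(6*x)

Characteristic equation r² - 4r - 12 = 0 factors as (r + 2)(r - 6) = 0, so r = -2, 6.
Hence w_h = C1*exp(-2*x) + C2*exp(6*x).
Try w_p = A*exp(2*x). Substituting into the equation and dividing by exp(2*x) gives A = -7/16, so w_p = -7*exp(2*x)/16.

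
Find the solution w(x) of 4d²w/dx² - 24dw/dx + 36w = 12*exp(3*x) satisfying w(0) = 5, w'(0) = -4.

w = 5*exp(3*x) - 19*x*exp(3*x) + 3*x**2*exp(3*x)/2

Divide through by 4: w'' - 6w' + 9w = 3*exp(3*x).
Characteristic equation r² - 6r + 9 = 0 has discriminant (-6)² - 4·(9) = 0, so r = 3 is a repeated root.
Hence w_h = (C1 + C2*x)*exp(3*x).
Since exp(3*x) solves the homogeneous equation (r = 3 is a root of multiplicity 2), multiply the trial by x^2. Try w_p = A*x^2*exp(3*x). Substituting into the equation and dividing by exp(3*x) gives A = 3/2, so w_p = 3*x^2*exp(3*x)/2.
General solution: w = C1*exp(3*x) + 3*x^2*exp(3*x)/2 + C2*x*exp(3*x).
Apply the initial conditions: w(0) = C1 = 5 and w'(0) = C2 + 3*C1 = -4. Solving gives C1 = 5, C2 = -19.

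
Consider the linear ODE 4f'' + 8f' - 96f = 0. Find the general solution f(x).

f = C1*exp(-6*x) + C2*exp(4*x)

Divide through by 4: f'' + 2f' - 24f = 0.
Characteristic equation r² + 2r - 24 = 0 factors as (r + 6)(r - 4) = 0, so r = -6, 4.
Hence f_h = C1*exp(-6*x) + C2*exp(4*x).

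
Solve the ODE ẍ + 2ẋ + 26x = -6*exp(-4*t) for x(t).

x = -3*exp(-4*t)/17 + C1*cos(5*t)*exp(-t) + C2*exp(-t)*sin(5*t)

Characteristic equation r² + 2r + 26 = 0 has discriminant (2)² - 4·(26) = -100 < 0, so r = -1 ± 5i.
Hence x_h = C1*cos(5*t)*exp(-t) + C2*exp(-t)*sin(5*t).
Try x_p = A*exp(-4*t). Substituting into the equation and dividing by exp(-4*t) gives A = -3/17, so x_p = -3*exp(-4*t)/17.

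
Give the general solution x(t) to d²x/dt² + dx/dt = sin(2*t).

x = C2 - sin(2*t)/5 - cos(2*t)/10 + C1*exp(-t)

Characteristic equation r² + r = 0 factors as (r + 1)r = 0, so r = -1, 0.
Hence x_h = C1*exp(-t) + C2.
Try x_p = A*cos(2*t) + B*sin(2*t). Substituting and equating the coefficients of cos(2t) and sin(2t) gives A = -1/10, B = -1/5, so x_p = -sin(2*t)/5 - cos(2*t)/10.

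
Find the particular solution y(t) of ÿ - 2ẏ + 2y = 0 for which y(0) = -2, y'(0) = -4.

Characteristic equation r² - 2r + 2 = 0 has discriminant (-2)² - 4·(2) = -4 < 0, so r = 1 ± i.
Hence y_h = C1*cos(t)*exp(t) + C2*exp(t)*sin(t).
Apply the initial conditions: y(0) = C1 = -2 and y'(0) = C1 + C2 = -4. Solving gives C1 = -2, C2 = -2.

y = -2*cos(t)*exp(t) - 2*exp(t)*sin(t)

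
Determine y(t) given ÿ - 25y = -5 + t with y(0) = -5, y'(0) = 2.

y = 1/5 - 701*exp(-5*t)/250 - 599*exp(5*t)/250 - t/25

Characteristic equation r² - 25 = 0 factors as (r - 5)(r + 5) = 0, so r = 5, -5.
Hence y_h = C1*exp(5*t) + C2*exp(-5*t).
For the particular solution try y_p = A0 + A1*t. Substituting and matching coefficients of each power of t gives A0 = 1/5, A1 = -1/25, so y_p = 1/5 - t/25.
General solution: y = 1/5 - t/25 + C1*exp(5*t) + C2*exp(-5*t).
Apply the initial conditions: y(0) = 1/5 + C1 + C2 = -5 and y'(0) = -1/25 - 5*C2 + 5*C1 = 2. Solving gives C1 = -599/250, C2 = -701/250.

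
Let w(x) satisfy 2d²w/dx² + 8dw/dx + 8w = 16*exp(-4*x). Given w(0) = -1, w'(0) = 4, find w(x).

w = -3*exp(-2*x) + 2*exp(-4*x) + 6*x*exp(-2*x)

Divide through by 2: w'' + 4w' + 4w = 8*exp(-4*x).
Characteristic equation r² + 4r + 4 = 0 has discriminant (4)² - 4·(4) = 0, so r = -2 is a repeated root.
Hence w_h = (C1 + C2*x)*exp(-2*x).
Try w_p = A*exp(-4*x). Substituting into the equation and dividing by exp(-4*x) gives A = 2, so w_p = 2*exp(-4*x).
General solution: w = 2*exp(-4*x) + C1*exp(-2*x) + C2*x*exp(-2*x).
Apply the initial conditions: w(0) = 2 + C1 = -1 and w'(0) = -8 + C2 - 2*C1 = 4. Solving gives C1 = -3, C2 = 6.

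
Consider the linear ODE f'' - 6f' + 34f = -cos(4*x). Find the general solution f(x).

f = -cos(4*x)/50 + 2*sin(4*x)/75 + C1*cos(5*x)*exp(3*x) + C2*exp(3*x)*sin(5*x)

Characteristic equation r² - 6r + 34 = 0 has discriminant (-6)² - 4·(34) = -100 < 0, so r = 3 ± 5i.
Hence f_h = C1*cos(5*x)*exp(3*x) + C2*exp(3*x)*sin(5*x).
Try f_p = A*cos(4*x) + B*sin(4*x). Substituting and equating the coefficients of cos(4x) and sin(4x) gives A = -1/50, B = 2/75, so f_p = -cos(4*x)/50 + 2*sin(4*x)/75.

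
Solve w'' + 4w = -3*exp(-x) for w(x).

Characteristic equation r² + 4 = 0 has discriminant (0)² - 4·(4) = -16 < 0, so r = ± 2i.
Hence w_h = C1*cos(2*x) + C2*sin(2*x).
Try w_p = A*exp(-x). Substituting into the equation and dividing by exp(-x) gives A = -3/5, so w_p = -3*exp(-x)/5.

w = -3*exp(-x)/5 + C1*cos(2*x) + C2*sin(2*x)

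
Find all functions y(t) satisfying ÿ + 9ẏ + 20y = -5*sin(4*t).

Characteristic equation r² + 9r + 20 = 0 factors as (r + 5)(r + 4) = 0, so r = -5, -4.
Hence y_h = C1*exp(-5*t) + C2*exp(-4*t).
Try y_p = A*cos(4*t) + B*sin(4*t). Substituting and equating the coefficients of cos(4t) and sin(4t) gives A = 45/328, B = -5/328, so y_p = -5*sin(4*t)/328 + 45*cos(4*t)/328.

y = -5*sin(4*t)/328 + 45*cos(4*t)/328 + C1*exp(-5*t) + C2*exp(-4*t)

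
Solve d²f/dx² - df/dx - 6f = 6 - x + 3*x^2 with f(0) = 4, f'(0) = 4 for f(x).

f = -11/9 - x**2/2 + x/3 + 12*exp(-2*x)/5 + 127*exp(3*x)/45

Characteristic equation r² - r - 6 = 0 factors as (r - 3)(r + 2) = 0, so r = 3, -2.
Hence f_h = C1*exp(3*x) + C2*exp(-2*x).
For the particular solution try f_p = A0 + A1*x + A2*x^2. Substituting and matching coefficients of each power of x gives A0 = -11/9, A1 = 1/3, A2 = -1/2, so f_p = -11/9 - x^2/2 + x/3.
General solution: f = -11/9 - x^2/2 + x/3 + C1*exp(3*x) + C2*exp(-2*x).
Apply the initial conditions: f(0) = -11/9 + C1 + C2 = 4 and f'(0) = 1/3 - 2*C2 + 3*C1 = 4. Solving gives C1 = 127/45, C2 = 12/5.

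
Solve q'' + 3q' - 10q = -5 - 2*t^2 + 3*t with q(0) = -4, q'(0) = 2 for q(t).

Characteristic equation r² + 3r - 10 = 0 factors as (r - 2)(r + 5) = 0, so r = 2, -5.
Hence q_h = C1*exp(2*t) + C2*exp(-5*t).
For the particular solution try q_p = A0 + A1*t + A2*t^2. Substituting and matching coefficients of each power of t gives A0 = 243/500, A1 = -9/50, A2 = 1/5, so q_p = 243/500 - 9*t/50 + t^2/5.
General solution: q = 243/500 - 9*t/50 + t^2/5 + C1*exp(2*t) + C2*exp(-5*t).
Apply the initial conditions: q(0) = 243/500 + C1 + C2 = -4 and q'(0) = -9/50 - 5*C2 + 2*C1 = 2. Solving gives C1 = -81/28, C2 = -1394/875.

q = 243/500 - 1394*exp(-5*t)/875 - 81*exp(2*t)/28 - 9*t/50 + t**2/5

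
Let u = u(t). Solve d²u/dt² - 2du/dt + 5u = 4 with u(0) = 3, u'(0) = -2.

u = 4/5 - 21*exp(t)*sin(2*t)/10 + 11*cos(2*t)*exp(t)/5

Characteristic equation r² - 2r + 5 = 0 has discriminant (-2)² - 4·(5) = -16 < 0, so r = 1 ± 2i.
Hence u_h = C1*cos(2*t)*exp(t) + C2*exp(t)*sin(2*t).
For the particular solution try u_p = A0. Substituting and matching coefficients of each power of t gives A0 = 4/5, so u_p = 4/5.
General solution: u = 4/5 + C1*cos(2*t)*exp(t) + C2*exp(t)*sin(2*t).
Apply the initial conditions: u(0) = 4/5 + C1 = 3 and u'(0) = C1 + 2*C2 = -2. Solving gives C1 = 11/5, C2 = -21/10.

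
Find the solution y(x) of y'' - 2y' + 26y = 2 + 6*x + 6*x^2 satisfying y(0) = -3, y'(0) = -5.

y = 175/2197 + 3*x**2/13 + 45*x/169 - 6766*cos(5*x)*exp(x)/2197 - 4804*exp(x)*sin(5*x)/10985

Characteristic equation r² - 2r + 26 = 0 has discriminant (-2)² - 4·(26) = -100 < 0, so r = 1 ± 5i.
Hence y_h = C1*cos(5*x)*exp(x) + C2*exp(x)*sin(5*x).
For the particular solution try y_p = A0 + A1*x + A2*x^2. Substituting and matching coefficients of each power of x gives A0 = 175/2197, A1 = 45/169, A2 = 3/13, so y_p = 175/2197 + 3*x^2/13 + 45*x/169.
General solution: y = 175/2197 + 3*x^2/13 + 45*x/169 + C1*cos(5*x)*exp(x) + C2*exp(x)*sin(5*x).
Apply the initial conditions: y(0) = 175/2197 + C1 = -3 and y'(0) = 45/169 + C1 + 5*C2 = -5. Solving gives C1 = -6766/2197, C2 = -4804/10985.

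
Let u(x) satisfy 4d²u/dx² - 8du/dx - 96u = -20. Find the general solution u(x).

u = 5/24 + C1*exp(6*x) + C2*exp(-4*x)

Divide through by 4: u'' - 2u' - 24u = -5.
Characteristic equation r² - 2r - 24 = 0 factors as (r - 6)(r + 4) = 0, so r = 6, -4.
Hence u_h = C1*exp(6*x) + C2*exp(-4*x).
For the particular solution try u_p = A0. Substituting and matching coefficients of each power of x gives A0 = 5/24, so u_p = 5/24.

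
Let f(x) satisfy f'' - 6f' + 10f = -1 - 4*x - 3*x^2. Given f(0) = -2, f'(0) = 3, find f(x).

f = -62/125 - 19*x/25 - 3*x**2/10 - 188*cos(x)*exp(3*x)/125 + 1034*exp(3*x)*sin(x)/125

Characteristic equation r² - 6r + 10 = 0 has discriminant (-6)² - 4·(10) = -4 < 0, so r = 3 ± i.
Hence f_h = C1*cos(x)*exp(3*x) + C2*exp(3*x)*sin(x).
For the particular solution try f_p = A0 + A1*x + A2*x^2. Substituting and matching coefficients of each power of x gives A0 = -62/125, A1 = -19/25, A2 = -3/10, so f_p = -62/125 - 19*x/25 - 3*x^2/10.
General solution: f = -62/125 - 19*x/25 - 3*x^2/10 + C1*cos(x)*exp(3*x) + C2*exp(3*x)*sin(x).
Apply the initial conditions: f(0) = -62/125 + C1 = -2 and f'(0) = -19/25 + C2 + 3*C1 = 3. Solving gives C1 = -188/125, C2 = 1034/125.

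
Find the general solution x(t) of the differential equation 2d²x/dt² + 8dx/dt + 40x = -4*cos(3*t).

x = -24*sin(3*t)/265 - 22*cos(3*t)/265 + C1*cos(4*t)*exp(-2*t) + C2*exp(-2*t)*sin(4*t)

Divide through by 2: x'' + 4x' + 20x = -2*cos(3*t).
Characteristic equation r² + 4r + 20 = 0 has discriminant (4)² - 4·(20) = -64 < 0, so r = -2 ± 4i.
Hence x_h = C1*cos(4*t)*exp(-2*t) + C2*exp(-2*t)*sin(4*t).
Try x_p = A*cos(3*t) + B*sin(3*t). Substituting and equating the coefficients of cos(3t) and sin(3t) gives A = -22/265, B = -24/265, so x_p = -24*sin(3*t)/265 - 22*cos(3*t)/265.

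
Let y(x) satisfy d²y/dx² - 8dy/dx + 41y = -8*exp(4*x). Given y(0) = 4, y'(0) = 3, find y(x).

y = -8*exp(4*x)/25 - 13*exp(4*x)*sin(5*x)/5 + 108*cos(5*x)*exp(4*x)/25

Characteristic equation r² - 8r + 41 = 0 has discriminant (-8)² - 4·(41) = -100 < 0, so r = 4 ± 5i.
Hence y_h = C1*cos(5*x)*exp(4*x) + C2*exp(4*x)*sin(5*x).
Try y_p = A*exp(4*x). Substituting into the equation and dividing by exp(4*x) gives A = -8/25, so y_p = -8*exp(4*x)/25.
General solution: y = -8*exp(4*x)/25 + C1*cos(5*x)*exp(4*x) + C2*exp(4*x)*sin(5*x).
Apply the initial conditions: y(0) = -8/25 + C1 = 4 and y'(0) = -32/25 + 4*C1 + 5*C2 = 3. Solving gives C1 = 108/25, C2 = -13/5.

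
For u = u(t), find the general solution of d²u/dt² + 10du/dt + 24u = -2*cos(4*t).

u = -5*sin(4*t)/104 - cos(4*t)/104 + C1*exp(-6*t) + C2*exp(-4*t)

Characteristic equation r² + 10r + 24 = 0 factors as (r + 6)(r + 4) = 0, so r = -6, -4.
Hence u_h = C1*exp(-6*t) + C2*exp(-4*t).
Try u_p = A*cos(4*t) + B*sin(4*t). Substituting and equating the coefficients of cos(4t) and sin(4t) gives A = -1/104, B = -5/104, so u_p = -5*sin(4*t)/104 - cos(4*t)/104.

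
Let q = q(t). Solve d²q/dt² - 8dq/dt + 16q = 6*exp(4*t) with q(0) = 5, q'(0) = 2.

Characteristic equation r² - 8r + 16 = 0 has discriminant (-8)² - 4·(16) = 0, so r = 4 is a repeated root.
Hence q_h = (C1 + C2*t)*exp(4*t).
Since exp(4*t) solves the homogeneous equation (r = 4 is a root of multiplicity 2), multiply the trial by t^2. Try q_p = A*t^2*exp(4*t). Substituting into the equation and dividing by exp(4*t) gives A = 3, so q_p = 3*t^2*exp(4*t).
General solution: q = C1*exp(4*t) + 3*t^2*exp(4*t) + C2*t*exp(4*t).
Apply the initial conditions: q(0) = C1 = 5 and q'(0) = C2 + 4*C1 = 2. Solving gives C1 = 5, C2 = -18.

q = 5*exp(4*t) - 18*t*exp(4*t) + 3*t**2*exp(4*t)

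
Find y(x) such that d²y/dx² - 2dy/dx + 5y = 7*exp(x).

y = 7*exp(x)/4 + C1*cos(2*x)*exp(x) + C2*exp(x)*sin(2*x)

Characteristic equation r² - 2r + 5 = 0 has discriminant (-2)² - 4·(5) = -16 < 0, so r = 1 ± 2i.
Hence y_h = C1*cos(2*x)*exp(x) + C2*exp(x)*sin(2*x).
Try y_p = A*exp(x). Substituting into the equation and dividing by exp(x) gives A = 7/4, so y_p = 7*exp(x)/4.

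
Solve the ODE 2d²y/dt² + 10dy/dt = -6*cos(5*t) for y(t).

Divide through by 2: y'' + 5y' = -3*cos(5*t).
Characteristic equation r² + 5r = 0 factors as (r + 5)r = 0, so r = -5, 0.
Hence y_h = C1*exp(-5*t) + C2.
Try y_p = A*cos(5*t) + B*sin(5*t). Substituting and equating the coefficients of cos(5t) and sin(5t) gives A = 3/50, B = -3/50, so y_p = -3*sin(5*t)/50 + 3*cos(5*t)/50.

y = C2 - 3*sin(5*t)/50 + 3*cos(5*t)/50 + C1*exp(-5*t)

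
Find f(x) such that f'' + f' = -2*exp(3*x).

f = C2 - exp(3*x)/6 + C1*exp(-x)

Characteristic equation r² + r = 0 factors as (r + 1)r = 0, so r = -1, 0.
Hence f_h = C1*exp(-x) + C2.
Try f_p = A*exp(3*x). Substituting into the equation and dividing by exp(3*x) gives A = -1/6, so f_p = -exp(3*x)/6.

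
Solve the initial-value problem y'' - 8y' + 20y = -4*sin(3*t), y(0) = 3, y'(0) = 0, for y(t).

Characteristic equation r² - 8r + 20 = 0 has discriminant (-8)² - 4·(20) = -16 < 0, so r = 4 ± 2i.
Hence y_h = C1*cos(2*t)*exp(4*t) + C2*exp(4*t)*sin(2*t).
Try y_p = A*cos(3*t) + B*sin(3*t). Substituting and equating the coefficients of cos(3t) and sin(3t) gives A = -96/697, B = -44/697, so y_p = -96*cos(3*t)/697 - 44*sin(3*t)/697.
General solution: y = -96*cos(3*t)/697 - 44*sin(3*t)/697 + C1*cos(2*t)*exp(4*t) + C2*exp(4*t)*sin(2*t).
Apply the initial conditions: y(0) = -96/697 + C1 = 3 and y'(0) = -132/697 + 2*C2 + 4*C1 = 0. Solving gives C1 = 2187/697, C2 = -4308/697.

y = -96*cos(3*t)/697 - 44*sin(3*t)/697 - 4308*exp(4*t)*sin(2*t)/697 + 2187*cos(2*t)*exp(4*t)/697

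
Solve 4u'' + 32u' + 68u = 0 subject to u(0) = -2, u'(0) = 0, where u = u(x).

Divide through by 4: u'' + 8u' + 17u = 0.
Characteristic equation r² + 8r + 17 = 0 has discriminant (8)² - 4·(17) = -4 < 0, so r = -4 ± i.
Hence u_h = C1*cos(x)*exp(-4*x) + C2*exp(-4*x)*sin(x).
Apply the initial conditions: u(0) = C1 = -2 and u'(0) = C2 - 4*C1 = 0. Solving gives C1 = -2, C2 = -8.

u = -8*exp(-4*x)*sin(x) - 2*cos(x)*exp(-4*x)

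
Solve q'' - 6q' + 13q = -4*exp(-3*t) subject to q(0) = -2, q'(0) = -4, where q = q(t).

q = -exp(-3*t)/10 - 19*cos(2*t)*exp(3*t)/10 + 7*exp(3*t)*sin(2*t)/10

Characteristic equation r² - 6r + 13 = 0 has discriminant (-6)² - 4·(13) = -16 < 0, so r = 3 ± 2i.
Hence q_h = C1*cos(2*t)*exp(3*t) + C2*exp(3*t)*sin(2*t).
Try q_p = A*exp(-3*t). Substituting into the equation and dividing by exp(-3*t) gives A = -1/10, so q_p = -exp(-3*t)/10.
General solution: q = -exp(-3*t)/10 + C1*cos(2*t)*exp(3*t) + C2*exp(3*t)*sin(2*t).
Apply the initial conditions: q(0) = -1/10 + C1 = -2 and q'(0) = 3/10 + 2*C2 + 3*C1 = -4. Solving gives C1 = -19/10, C2 = 7/10.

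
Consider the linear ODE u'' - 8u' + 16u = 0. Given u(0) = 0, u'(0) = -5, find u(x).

Characteristic equation r² - 8r + 16 = 0 has discriminant (-8)² - 4·(16) = 0, so r = 4 is a repeated root.
Hence u_h = (C1 + C2*x)*exp(4*x).
Apply the initial conditions: u(0) = C1 = 0 and u'(0) = C2 + 4*C1 = -5. Solving gives C1 = 0, C2 = -5.

u = -5*x*exp(4*x)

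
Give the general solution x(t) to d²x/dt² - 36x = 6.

x = -1/6 + C1*exp(-6*t) + C2*exp(6*t)

Characteristic equation r² - 36 = 0 factors as (r + 6)(r - 6) = 0, so r = -6, 6.
Hence x_h = C1*exp(-6*t) + C2*exp(6*t).
For the particular solution try x_p = A0. Substituting and matching coefficients of each power of t gives A0 = -1/6, so x_p = -1/6.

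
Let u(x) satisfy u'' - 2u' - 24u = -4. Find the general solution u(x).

Characteristic equation r² - 2r - 24 = 0 factors as (r + 4)(r - 6) = 0, so r = -4, 6.
Hence u_h = C1*exp(-4*x) + C2*exp(6*x).
For the particular solution try u_p = A0. Substituting and matching coefficients of each power of x gives A0 = 1/6, so u_p = 1/6.

u = 1/6 + C1*exp(-4*x) + C2*exp(6*x)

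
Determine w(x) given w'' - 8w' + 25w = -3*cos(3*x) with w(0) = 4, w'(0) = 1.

Characteristic equation r² - 8r + 25 = 0 has discriminant (-8)² - 4·(25) = -36 < 0, so r = 4 ± 3i.
Hence w_h = C1*cos(3*x)*exp(4*x) + C2*exp(4*x)*sin(3*x).
Try w_p = A*cos(3*x) + B*sin(3*x). Substituting and equating the coefficients of cos(3x) and sin(3x) gives A = -3/52, B = 9/104, so w_p = -3*cos(3*x)/52 + 9*sin(3*x)/104.
General solution: w = -3*cos(3*x)/52 + 9*sin(3*x)/104 + C1*cos(3*x)*exp(4*x) + C2*exp(4*x)*sin(3*x).
Apply the initial conditions: w(0) = -3/52 + C1 = 4 and w'(0) = 27/104 + 3*C2 + 4*C1 = 1. Solving gives C1 = 211/52, C2 = -537/104.

w = -3*cos(3*x)/52 + 9*sin(3*x)/104 - 537*exp(4*x)*sin(3*x)/104 + 211*cos(3*x)*exp(4*x)/52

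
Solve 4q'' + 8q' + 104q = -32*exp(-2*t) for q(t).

q = -4*exp(-2*t)/13 + C1*cos(5*t)*exp(-t) + C2*exp(-t)*sin(5*t)

Divide through by 4: q'' + 2q' + 26q = -8*exp(-2*t).
Characteristic equation r² + 2r + 26 = 0 has discriminant (2)² - 4·(26) = -100 < 0, so r = -1 ± 5i.
Hence q_h = C1*cos(5*t)*exp(-t) + C2*exp(-t)*sin(5*t).
Try q_p = A*exp(-2*t). Substituting into the equation and dividing by exp(-2*t) gives A = -4/13, so q_p = -4*exp(-2*t)/13.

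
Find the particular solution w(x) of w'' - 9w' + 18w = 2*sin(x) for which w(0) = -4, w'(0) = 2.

Characteristic equation r² - 9r + 18 = 0 factors as (r - 3)(r - 6) = 0, so r = 3, 6.
Hence w_h = C1*exp(3*x) + C2*exp(6*x).
Try w_p = A*cos(x) + B*sin(x). Substituting and equating the coefficients of cos(x) and sin(x) gives A = 9/185, B = 17/185, so w_p = 9*cos(x)/185 + 17*sin(x)/185.
General solution: w = 9*cos(x)/185 + 17*sin(x)/185 + C1*exp(3*x) + C2*exp(6*x).
Apply the initial conditions: w(0) = 9/185 + C1 + C2 = -4 and w'(0) = 17/185 + 3*C1 + 6*C2 = 2. Solving gives C1 = -131/15, C2 = 520/111.

w = -131*exp(3*x)/15 + 9*cos(x)/185 + 17*sin(x)/185 + 520*exp(6*x)/111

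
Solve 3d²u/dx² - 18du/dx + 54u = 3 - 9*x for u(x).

Divide through by 3: u'' - 6u' + 18u = 1 - 3*x.
Characteristic equation r² - 6r + 18 = 0 has discriminant (-6)² - 4·(18) = -36 < 0, so r = 3 ± 3i.
Hence u_h = C1*cos(3*x)*exp(3*x) + C2*exp(3*x)*sin(3*x).
For the particular solution try u_p = A0 + A1*x. Substituting and matching coefficients of each power of x gives A0 = 0, A1 = -1/6, so u_p = -x/6.

u = -x/6 + C1*cos(3*x)*exp(3*x) + C2*exp(3*x)*sin(3*x)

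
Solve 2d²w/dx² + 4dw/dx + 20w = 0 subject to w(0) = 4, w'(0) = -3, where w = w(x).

Divide through by 2: w'' + 2w' + 10w = 0.
Characteristic equation r² + 2r + 10 = 0 has discriminant (2)² - 4·(10) = -36 < 0, so r = -1 ± 3i.
Hence w_h = C1*cos(3*x)*exp(-x) + C2*exp(-x)*sin(3*x).
Apply the initial conditions: w(0) = C1 = 4 and w'(0) = -C1 + 3*C2 = -3. Solving gives C1 = 4, C2 = 1/3.

w = 4*cos(3*x)*exp(-x) + exp(-x)*sin(3*x)/3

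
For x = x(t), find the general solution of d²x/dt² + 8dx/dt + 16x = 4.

x = 1/4 + C1*exp(-4*t) + C2*t*exp(-4*t)

Characteristic equation r² + 8r + 16 = 0 has discriminant (8)² - 4·(16) = 0, so r = -4 is a repeated root.
Hence x_h = (C1 + C2*t)*exp(-4*t).
For the particular solution try x_p = A0. Substituting and matching coefficients of each power of t gives A0 = 1/4, so x_p = 1/4.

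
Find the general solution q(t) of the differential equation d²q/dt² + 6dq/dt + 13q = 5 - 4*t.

q = 89/169 - 4*t/13 + C1*cos(2*t)*exp(-3*t) + C2*exp(-3*t)*sin(2*t)

Characteristic equation r² + 6r + 13 = 0 has discriminant (6)² - 4·(13) = -16 < 0, so r = -3 ± 2i.
Hence q_h = C1*cos(2*t)*exp(-3*t) + C2*exp(-3*t)*sin(2*t).
For the particular solution try q_p = A0 + A1*t. Substituting and matching coefficients of each power of t gives A0 = 89/169, A1 = -4/13, so q_p = 89/169 - 4*t/13.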